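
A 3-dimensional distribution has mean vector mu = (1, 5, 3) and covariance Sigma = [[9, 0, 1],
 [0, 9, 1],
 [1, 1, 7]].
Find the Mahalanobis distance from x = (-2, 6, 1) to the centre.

Step 1 — centre the observation: (x - mu) = (-3, 1, -2).

Step 2 — invert Sigma (cofactor / det for 3×3, or solve directly):
  Sigma^{-1} = [[0.1129, 0.0018, -0.0164],
 [0.0018, 0.1129, -0.0164],
 [-0.0164, -0.0164, 0.1475]].

Step 3 — form the quadratic (x - mu)^T · Sigma^{-1} · (x - mu):
  Sigma^{-1} · (x - mu) = (-0.3042, 0.1403, -0.2623).
  (x - mu)^T · [Sigma^{-1} · (x - mu)] = (-3)·(-0.3042) + (1)·(0.1403) + (-2)·(-0.2623) = 1.5774.

Step 4 — take square root: d = √(1.5774) ≈ 1.256.

d(x, mu) = √(1.5774) ≈ 1.256


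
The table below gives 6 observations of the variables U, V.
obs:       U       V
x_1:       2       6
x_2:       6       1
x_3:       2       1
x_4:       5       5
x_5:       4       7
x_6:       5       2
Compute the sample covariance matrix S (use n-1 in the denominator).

Step 1 — column means:
  mean(U) = (2 + 6 + 2 + 5 + 4 + 5) / 6 = 24/6 = 4
  mean(V) = (6 + 1 + 1 + 5 + 7 + 2) / 6 = 22/6 = 3.6667

Step 2 — sample covariance S[i,j] = (1/(n-1)) · Σ_k (x_{k,i} - mean_i) · (x_{k,j} - mean_j), with n-1 = 5.
  S[U,U] = ((-2)·(-2) + (2)·(2) + (-2)·(-2) + (1)·(1) + (0)·(0) + (1)·(1)) / 5 = 14/5 = 2.8
  S[U,V] = ((-2)·(2.3333) + (2)·(-2.6667) + (-2)·(-2.6667) + (1)·(1.3333) + (0)·(3.3333) + (1)·(-1.6667)) / 5 = -5/5 = -1
  S[V,V] = ((2.3333)·(2.3333) + (-2.6667)·(-2.6667) + (-2.6667)·(-2.6667) + (1.3333)·(1.3333) + (3.3333)·(3.3333) + (-1.6667)·(-1.6667)) / 5 = 35.3333/5 = 7.0667

S is symmetric (S[j,i] = S[i,j]). Assembling:

S = [[2.8, -1],
 [-1, 7.0667]]


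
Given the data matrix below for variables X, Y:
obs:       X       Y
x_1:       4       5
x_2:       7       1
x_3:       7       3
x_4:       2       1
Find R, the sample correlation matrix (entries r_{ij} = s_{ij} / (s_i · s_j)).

Step 1 — column means:
  mean(X) = (4 + 7 + 7 + 2) / 4 = 20/4 = 5
  mean(Y) = (5 + 1 + 3 + 1) / 4 = 10/4 = 2.5

Step 2 — sample variances and covariances s[i,j] = (1/(n-1)) · Σ_k (x_{k,i} - mean_i) · (x_{k,j} - mean_j), with n-1 = 3:
  s[X,X] = ((-1)·(-1) + (2)·(2) + (2)·(2) + (-3)·(-3)) / 3 = 18/3 = 6
  s[X,Y] = ((-1)·(2.5) + (2)·(-1.5) + (2)·(0.5) + (-3)·(-1.5)) / 3 = 0/3 = 0
  s[Y,Y] = ((2.5)·(2.5) + (-1.5)·(-1.5) + (0.5)·(0.5) + (-1.5)·(-1.5)) / 3 = 11/3 = 3.6667
  Sample standard deviations s_i = √(s[i,i]):
  s(X) = √(6) = 2.4495
  s(Y) = √(3.6667) = 1.9149

Step 3 — r_{ij} = s_{ij} / (s_i · s_j):
  r[X,X] = 1 (diagonal).
  r[X,Y] = 0 / (2.4495 · 1.9149) = 0 / 4.6904 = 0
  r[Y,Y] = 1 (diagonal).

R is symmetric with unit diagonal. Assembling:

R = [[1, 0],
 [0, 1]]


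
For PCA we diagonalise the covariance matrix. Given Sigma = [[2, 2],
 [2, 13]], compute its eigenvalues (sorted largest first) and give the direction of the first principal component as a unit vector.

Step 1 — characteristic polynomial of 2×2 Sigma:
  det(Sigma - λI) = λ² - trace · λ + det = 0.
  trace = 2 + 13 = 15, det = 2·13 - (2)² = 22.
Step 2 — discriminant:
  Δ = trace² - 4·det = 225 - 88 = 137.
Step 3 — eigenvalues:
  λ = (trace ± √Δ)/2 = (15 ± 11.7047)/2,
  λ_1 = 13.3523,  λ_2 = 1.6477.

Step 4 — unit eigenvector for λ_1: solve (Sigma - λ_1 I)v = 0. First row:
  (2 - 13.3523)·v_x + (2)·v_y = 0, i.e. (-11.3523)·v_x + (2)·v_y = 0,
  so v ∝ (b, λ_1 - a) = (2, 11.3523) = u.
  ||u|| = √((2)² + (11.3523)²) = √(132.8758) ≈ 11.5272,
  v_1 = u/||u|| ≈ (0.1735, 0.9848) (||v_1|| = 1).

λ_1 = 13.3523,  λ_2 = 1.6477;  v_1 ≈ (0.1735, 0.9848)


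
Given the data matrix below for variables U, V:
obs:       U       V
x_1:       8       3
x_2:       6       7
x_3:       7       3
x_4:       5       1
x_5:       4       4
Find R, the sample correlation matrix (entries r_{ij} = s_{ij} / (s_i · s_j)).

Step 1 — column means:
  mean(U) = (8 + 6 + 7 + 5 + 4) / 5 = 30/5 = 6
  mean(V) = (3 + 7 + 3 + 1 + 4) / 5 = 18/5 = 3.6

Step 2 — sample variances and covariances s[i,j] = (1/(n-1)) · Σ_k (x_{k,i} - mean_i) · (x_{k,j} - mean_j), with n-1 = 4:
  s[U,U] = ((2)·(2) + (0)·(0) + (1)·(1) + (-1)·(-1) + (-2)·(-2)) / 4 = 10/4 = 2.5
  s[U,V] = ((2)·(-0.6) + (0)·(3.4) + (1)·(-0.6) + (-1)·(-2.6) + (-2)·(0.4)) / 4 = 0/4 = 0
  s[V,V] = ((-0.6)·(-0.6) + (3.4)·(3.4) + (-0.6)·(-0.6) + (-2.6)·(-2.6) + (0.4)·(0.4)) / 4 = 19.2/4 = 4.8
  Sample standard deviations s_i = √(s[i,i]):
  s(U) = √(2.5) = 1.5811
  s(V) = √(4.8) = 2.1909

Step 3 — r_{ij} = s_{ij} / (s_i · s_j):
  r[U,U] = 1 (diagonal).
  r[U,V] = 0 / (1.5811 · 2.1909) = 0 / 3.4641 = 0
  r[V,V] = 1 (diagonal).

R is symmetric with unit diagonal. Assembling:

R = [[1, 0],
 [0, 1]]


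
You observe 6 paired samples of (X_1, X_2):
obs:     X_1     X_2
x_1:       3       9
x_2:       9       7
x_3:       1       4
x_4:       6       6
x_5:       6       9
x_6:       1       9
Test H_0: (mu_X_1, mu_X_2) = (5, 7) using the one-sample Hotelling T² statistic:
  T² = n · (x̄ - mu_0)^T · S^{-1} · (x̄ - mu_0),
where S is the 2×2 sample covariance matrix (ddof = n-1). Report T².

Step 1 — sample mean vector:
  mean(X_1) = (3 + 9 + 1 + 6 + 6 + 1) / 6 = 26/6 = 4.3333
  mean(X_2) = (9 + 7 + 4 + 6 + 9 + 9) / 6 = 44/6 = 7.3333
  x̄ = (4.3333, 7.3333),  deviation x̄ - mu_0 = (4.3333, 7.3333) - (5, 7) = (-0.6667, 0.3333).

Step 2 — sample covariance matrix, S[i,j] = (1/(n-1)) · Σ_k (x_{k,i} - mean_i) · (x_{k,j} - mean_j), divisor n-1 = 5:
  S[X_1,X_1] = ((-1.3333)·(-1.3333) + (4.6667)·(4.6667) + (-3.3333)·(-3.3333) + (1.6667)·(1.6667) + (1.6667)·(1.6667) + (-3.3333)·(-3.3333)) / 5 = 51.3333/5 = 10.2667
  S[X_1,X_2] = ((-1.3333)·(1.6667) + (4.6667)·(-0.3333) + (-3.3333)·(-3.3333) + (1.6667)·(-1.3333) + (1.6667)·(1.6667) + (-3.3333)·(1.6667)) / 5 = 2.3333/5 = 0.4667
  S[X_2,X_2] = ((1.6667)·(1.6667) + (-0.3333)·(-0.3333) + (-3.3333)·(-3.3333) + (-1.3333)·(-1.3333) + (1.6667)·(1.6667) + (1.6667)·(1.6667)) / 5 = 21.3333/5 = 4.2667
  S = [[10.2667, 0.4667],
 [0.4667, 4.2667]].

Step 3 — invert S. det(S) = 10.2667·4.2667 - (0.4667)² = 43.5867.
  S^{-1} = (1/det) · [[d, -b], [-b, a]] = [[0.0979, -0.0107],
 [-0.0107, 0.2355]].

Step 4 — quadratic form (x̄ - mu_0)^T · S^{-1} · (x̄ - mu_0):
  S^{-1} · (x̄ - mu_0) = (-0.0688, 0.0857),
  (x̄ - mu_0)^T · [...] = (-0.6667)·(-0.0688) + (0.3333)·(0.0857) = 0.0744.

Step 5 — scale by n: T² = 6 · 0.0744 = 0.4466.

T² ≈ 0.4466


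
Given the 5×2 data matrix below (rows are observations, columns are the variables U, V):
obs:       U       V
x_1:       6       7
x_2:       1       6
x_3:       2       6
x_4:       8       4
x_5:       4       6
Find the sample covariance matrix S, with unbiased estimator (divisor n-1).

Step 1 — column means:
  mean(U) = (6 + 1 + 2 + 8 + 4) / 5 = 21/5 = 4.2
  mean(V) = (7 + 6 + 6 + 4 + 6) / 5 = 29/5 = 5.8

Step 2 — sample covariance S[i,j] = (1/(n-1)) · Σ_k (x_{k,i} - mean_i) · (x_{k,j} - mean_j), with n-1 = 4.
  S[U,U] = ((1.8)·(1.8) + (-3.2)·(-3.2) + (-2.2)·(-2.2) + (3.8)·(3.8) + (-0.2)·(-0.2)) / 4 = 32.8/4 = 8.2
  S[U,V] = ((1.8)·(1.2) + (-3.2)·(0.2) + (-2.2)·(0.2) + (3.8)·(-1.8) + (-0.2)·(0.2)) / 4 = -5.8/4 = -1.45
  S[V,V] = ((1.2)·(1.2) + (0.2)·(0.2) + (0.2)·(0.2) + (-1.8)·(-1.8) + (0.2)·(0.2)) / 4 = 4.8/4 = 1.2

S is symmetric (S[j,i] = S[i,j]). Assembling:

S = [[8.2, -1.45],
 [-1.45, 1.2]]


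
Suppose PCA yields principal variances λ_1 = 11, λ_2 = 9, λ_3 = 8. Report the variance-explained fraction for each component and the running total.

Step 1 — total variance = trace(Sigma) = Σ λ_i = 11 + 9 + 8 = 28.

Step 2 — fraction explained by component i = λ_i / Σ λ:
  PC1: 11/28 = 0.3929
  PC2: 9/28 = 0.3214
  PC3: 8/28 = 0.2857

Step 3 — cumulative fraction after k components = (λ_1 + ... + λ_k) / Σ λ:
  k = 1: 11/28 = 0.3929
  k = 2: (11 + 9)/28 = 20/28 = 0.7143
  k = 3: (11 + 9 + 8)/28 = 28/28 = 1

Summary (fraction, with percent):

explained: PC1 0.3929 (39.29%), PC2 0.3214 (32.14%), PC3 0.2857 (28.57%);  cumulative: 0.3929, 0.7143, 1


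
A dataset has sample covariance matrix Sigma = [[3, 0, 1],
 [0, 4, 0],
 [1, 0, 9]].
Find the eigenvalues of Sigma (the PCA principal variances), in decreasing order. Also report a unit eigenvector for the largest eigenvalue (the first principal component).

Step 1 — characteristic polynomial p(λ) = det(λI - Sigma) = λ³ - tr·λ² + c_1·λ - det, where tr = trace, c_1 = sum of the principal 2×2 minors, det = det(Sigma):
  tr = 3 + 4 + 9 = 16,
  c_1 = (3·4 - (0)²) + (3·9 - (1)²) + (4·9 - (0)²) = 12 + 26 + 36 = 74,
  det = 3·(4·9 - (0)²) - (0)·((0)·9 - (0)·(1)) + (1)·((0)·(0) - 4·(1)) = 3·(36) - (0)·(0) + (1)·(-4) = 104.
  So p(λ) = λ³ - 16λ² + 74λ - 104.
Step 2 — look for an integer root (rational root theorem: any rational root is an integer divisor of 104). Testing λ = 4:
  p(4) = 64 - 256 + 296 - 104 = 0  ✓
  Dividing out (λ - 4): p(λ) = (λ - 4)(λ² - 12λ + 26).
Step 3 — remaining eigenvalues from the quadratic λ² - 12λ + 26 = 0:
  Δ = 12² - 4·26 = 144 - 104 = 40,  λ = (12 ± √40)/2 = (12 ± 6.3246)/2 ≈ 9.1623 or 2.8377.
  Sorted: λ_1 = 9.1623,  λ_2 = 4,  λ_3 = 2.8377  (check: sum = 16 = tr ✓).

Step 4 — unit eigenvector for λ_1 ≈ 9.1623: v spans the null space of (Sigma - λ_1 I), whose rows are
  r_1 = (-6.1623, 0, 1),  r_2 = (0, -5.1623, 0),  r_3 = (1, 0, -0.1623).
  v is orthogonal to every row, so take v ∝ r_1 × r_2 = ((0)·(0) - (1)·(-5.1623), (1)·(0) - (-6.1623)·(0), (-6.1623)·(-5.1623) - (0)·(0)) ≈ (5.1623, 0, 31.8114).
  Let u = (5.1623, 0, 31.8114).
  ||u|| = √((5.1623)² + (0)² + (31.8114)²) = √(1038.6135) ≈ 32.2275,  v_1 = u/||u|| ≈ (0.1602, 0, 0.9871) (||v_1|| = 1).

λ_1 = 9.1623,  λ_2 = 4,  λ_3 = 2.8377;  v_1 ≈ (0.1602, 0, 0.9871)


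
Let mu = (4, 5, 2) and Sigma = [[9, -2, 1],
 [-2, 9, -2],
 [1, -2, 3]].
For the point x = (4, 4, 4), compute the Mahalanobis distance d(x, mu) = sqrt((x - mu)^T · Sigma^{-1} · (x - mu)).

Step 1 — centre the observation: (x - mu) = (0, -1, 2).

Step 2 — invert Sigma (cofactor / det for 3×3, or solve directly):
  Sigma^{-1} = [[0.1186, 0.0206, -0.0258],
 [0.0206, 0.134, 0.0825],
 [-0.0258, 0.0825, 0.3969]].

Step 3 — form the quadratic (x - mu)^T · Sigma^{-1} · (x - mu):
  Sigma^{-1} · (x - mu) = (-0.0722, 0.0309, 0.7113).
  (x - mu)^T · [Sigma^{-1} · (x - mu)] = (0)·(-0.0722) + (-1)·(0.0309) + (2)·(0.7113) = 1.3918.

Step 4 — take square root: d = √(1.3918) ≈ 1.1797.

d(x, mu) = √(1.3918) ≈ 1.1797


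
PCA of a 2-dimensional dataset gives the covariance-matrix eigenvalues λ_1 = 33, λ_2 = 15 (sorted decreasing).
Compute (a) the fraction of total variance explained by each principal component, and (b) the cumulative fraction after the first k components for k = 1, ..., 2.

Step 1 — total variance = trace(Sigma) = Σ λ_i = 33 + 15 = 48.

Step 2 — fraction explained by component i = λ_i / Σ λ:
  PC1: 33/48 = 0.6875
  PC2: 15/48 = 0.3125

Step 3 — cumulative fraction after k components = (λ_1 + ... + λ_k) / Σ λ:
  k = 1: 33/48 = 0.6875
  k = 2: (33 + 15)/48 = 48/48 = 1

Summary (fraction, with percent):

explained: PC1 0.6875 (68.75%), PC2 0.3125 (31.25%);  cumulative: 0.6875, 1


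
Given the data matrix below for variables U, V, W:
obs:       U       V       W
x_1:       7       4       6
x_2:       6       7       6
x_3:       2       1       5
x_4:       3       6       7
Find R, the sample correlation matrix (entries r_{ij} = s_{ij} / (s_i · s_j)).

Step 1 — column means:
  mean(U) = (7 + 6 + 2 + 3) / 4 = 18/4 = 4.5
  mean(V) = (4 + 7 + 1 + 6) / 4 = 18/4 = 4.5
  mean(W) = (6 + 6 + 5 + 7) / 4 = 24/4 = 6

Step 2 — sample variances and covariances s[i,j] = (1/(n-1)) · Σ_k (x_{k,i} - mean_i) · (x_{k,j} - mean_j), with n-1 = 3:
  s[U,U] = ((2.5)·(2.5) + (1.5)·(1.5) + (-2.5)·(-2.5) + (-1.5)·(-1.5)) / 3 = 17/3 = 5.6667
  s[U,V] = ((2.5)·(-0.5) + (1.5)·(2.5) + (-2.5)·(-3.5) + (-1.5)·(1.5)) / 3 = 9/3 = 3
  s[U,W] = ((2.5)·(0) + (1.5)·(0) + (-2.5)·(-1) + (-1.5)·(1)) / 3 = 1/3 = 0.3333
  s[V,V] = ((-0.5)·(-0.5) + (2.5)·(2.5) + (-3.5)·(-3.5) + (1.5)·(1.5)) / 3 = 21/3 = 7
  s[V,W] = ((-0.5)·(0) + (2.5)·(0) + (-3.5)·(-1) + (1.5)·(1)) / 3 = 5/3 = 1.6667
  s[W,W] = ((0)·(0) + (0)·(0) + (-1)·(-1) + (1)·(1)) / 3 = 2/3 = 0.6667
  Sample standard deviations s_i = √(s[i,i]):
  s(U) = √(5.6667) = 2.3805
  s(V) = √(7) = 2.6458
  s(W) = √(0.6667) = 0.8165

Step 3 — r_{ij} = s_{ij} / (s_i · s_j):
  r[U,U] = 1 (diagonal).
  r[U,V] = 3 / (2.3805 · 2.6458) = 3 / 6.2981 = 0.4763
  r[U,W] = 0.3333 / (2.3805 · 0.8165) = 0.3333 / 1.9437 = 0.1715
  r[V,V] = 1 (diagonal).
  r[V,W] = 1.6667 / (2.6458 · 0.8165) = 1.6667 / 2.1602 = 0.7715
  r[W,W] = 1 (diagonal).

R is symmetric with unit diagonal. Assembling:

R = [[1, 0.4763, 0.1715],
 [0.4763, 1, 0.7715],
 [0.1715, 0.7715, 1]]


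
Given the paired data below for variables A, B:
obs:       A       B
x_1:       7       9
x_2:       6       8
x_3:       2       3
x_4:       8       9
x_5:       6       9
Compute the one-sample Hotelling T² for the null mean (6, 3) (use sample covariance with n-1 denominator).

Step 1 — sample mean vector:
  mean(A) = (7 + 6 + 2 + 8 + 6) / 5 = 29/5 = 5.8
  mean(B) = (9 + 8 + 3 + 9 + 9) / 5 = 38/5 = 7.6
  x̄ = (5.8, 7.6),  deviation x̄ - mu_0 = (5.8, 7.6) - (6, 3) = (-0.2, 4.6).

Step 2 — sample covariance matrix, S[i,j] = (1/(n-1)) · Σ_k (x_{k,i} - mean_i) · (x_{k,j} - mean_j), divisor n-1 = 4:
  S[A,A] = ((1.2)·(1.2) + (0.2)·(0.2) + (-3.8)·(-3.8) + (2.2)·(2.2) + (0.2)·(0.2)) / 4 = 20.8/4 = 5.2
  S[A,B] = ((1.2)·(1.4) + (0.2)·(0.4) + (-3.8)·(-4.6) + (2.2)·(1.4) + (0.2)·(1.4)) / 4 = 22.6/4 = 5.65
  S[B,B] = ((1.4)·(1.4) + (0.4)·(0.4) + (-4.6)·(-4.6) + (1.4)·(1.4) + (1.4)·(1.4)) / 4 = 27.2/4 = 6.8
  S = [[5.2, 5.65],
 [5.65, 6.8]].

Step 3 — invert S. det(S) = 5.2·6.8 - (5.65)² = 3.4375.
  S^{-1} = (1/det) · [[d, -b], [-b, a]] = [[1.9782, -1.6436],
 [-1.6436, 1.5127]].

Step 4 — quadratic form (x̄ - mu_0)^T · S^{-1} · (x̄ - mu_0):
  S^{-1} · (x̄ - mu_0) = (-7.9564, 7.2873),
  (x̄ - mu_0)^T · [...] = (-0.2)·(-7.9564) + (4.6)·(7.2873) = 35.1127.

Step 5 — scale by n: T² = 5 · 35.1127 = 175.5636.

T² ≈ 175.5636


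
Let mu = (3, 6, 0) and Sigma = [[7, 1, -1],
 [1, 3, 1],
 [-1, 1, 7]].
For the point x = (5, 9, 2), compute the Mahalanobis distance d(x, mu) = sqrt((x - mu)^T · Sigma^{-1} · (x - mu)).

Step 1 — centre the observation: (x - mu) = (2, 3, 2).

Step 2 — invert Sigma (cofactor / det for 3×3, or solve directly):
  Sigma^{-1} = [[0.1562, -0.0625, 0.0312],
 [-0.0625, 0.375, -0.0625],
 [0.0312, -0.0625, 0.1562]].

Step 3 — form the quadratic (x - mu)^T · Sigma^{-1} · (x - mu):
  Sigma^{-1} · (x - mu) = (0.1875, 0.875, 0.1875).
  (x - mu)^T · [Sigma^{-1} · (x - mu)] = (2)·(0.1875) + (3)·(0.875) + (2)·(0.1875) = 3.375.

Step 4 — take square root: d = √(3.375) ≈ 1.8371.

d(x, mu) = √(3.375) ≈ 1.8371


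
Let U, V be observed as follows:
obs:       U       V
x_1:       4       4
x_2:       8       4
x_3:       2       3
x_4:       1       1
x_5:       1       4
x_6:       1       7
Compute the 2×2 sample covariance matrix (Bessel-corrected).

Step 1 — column means:
  mean(U) = (4 + 8 + 2 + 1 + 1 + 1) / 6 = 17/6 = 2.8333
  mean(V) = (4 + 4 + 3 + 1 + 4 + 7) / 6 = 23/6 = 3.8333

Step 2 — sample covariance S[i,j] = (1/(n-1)) · Σ_k (x_{k,i} - mean_i) · (x_{k,j} - mean_j), with n-1 = 5.
  S[U,U] = ((1.1667)·(1.1667) + (5.1667)·(5.1667) + (-0.8333)·(-0.8333) + (-1.8333)·(-1.8333) + (-1.8333)·(-1.8333) + (-1.8333)·(-1.8333)) / 5 = 38.8333/5 = 7.7667
  S[U,V] = ((1.1667)·(0.1667) + (5.1667)·(0.1667) + (-0.8333)·(-0.8333) + (-1.8333)·(-2.8333) + (-1.8333)·(0.1667) + (-1.8333)·(3.1667)) / 5 = 0.8333/5 = 0.1667
  S[V,V] = ((0.1667)·(0.1667) + (0.1667)·(0.1667) + (-0.8333)·(-0.8333) + (-2.8333)·(-2.8333) + (0.1667)·(0.1667) + (3.1667)·(3.1667)) / 5 = 18.8333/5 = 3.7667

S is symmetric (S[j,i] = S[i,j]). Assembling:

S = [[7.7667, 0.1667],
 [0.1667, 3.7667]]


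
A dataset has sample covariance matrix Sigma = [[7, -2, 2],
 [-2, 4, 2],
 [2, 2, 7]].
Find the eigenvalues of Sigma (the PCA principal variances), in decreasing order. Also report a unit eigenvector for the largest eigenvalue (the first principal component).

Step 1 — characteristic polynomial p(λ) = det(λI - Sigma) = λ³ - tr·λ² + c_1·λ - det, where tr = trace, c_1 = sum of the principal 2×2 minors, det = det(Sigma):
  tr = 7 + 4 + 7 = 18,
  c_1 = (7·4 - (-2)²) + (7·7 - (2)²) + (4·7 - (2)²) = 24 + 45 + 24 = 93,
  det = 7·(4·7 - (2)²) - (-2)·((-2)·7 - (2)·(2)) + (2)·((-2)·(2) - 4·(2)) = 7·(24) - (-2)·(-18) + (2)·(-12) = 108.
  So p(λ) = λ³ - 18λ² + 93λ - 108.
Step 2 — look for an integer root (rational root theorem: any rational root is an integer divisor of 108). Testing λ = 9:
  p(9) = 729 - 1458 + 837 - 108 = 0  ✓
  Dividing out (λ - 9): p(λ) = (λ - 9)(λ² - 9λ + 12).
Step 3 — remaining eigenvalues from the quadratic λ² - 9λ + 12 = 0:
  Δ = 9² - 4·12 = 81 - 48 = 33,  λ = (9 ± √33)/2 = (9 ± 5.7446)/2 ≈ 7.3723 or 1.6277.
  Sorted: λ_1 = 9,  λ_2 = 7.3723,  λ_3 = 1.6277  (check: sum = 18 = tr ✓).

Step 4 — unit eigenvector for λ_1 = 9: v spans the null space of (Sigma - λ_1 I), whose rows are
  r_1 = (-2, -2, 2),  r_2 = (-2, -5, 2),  r_3 = (2, 2, -2).
  v is orthogonal to every row, so take v ∝ r_1 × r_2 = ((-2)·(2) - (2)·(-5), (2)·(-2) - (-2)·(2), (-2)·(-5) - (-2)·(-2)) = (6, 0, 6).
  Rescale (divide by 6): u = (1, 0, 1).
  ||u|| = √((1)² + (0)² + (1)²) = √(2) ≈ 1.4142,  v_1 = u/||u|| ≈ (0.7071, 0, 0.7071) (||v_1|| = 1).

λ_1 = 9,  λ_2 = 7.3723,  λ_3 = 1.6277;  v_1 ≈ (0.7071, 0, 0.7071)


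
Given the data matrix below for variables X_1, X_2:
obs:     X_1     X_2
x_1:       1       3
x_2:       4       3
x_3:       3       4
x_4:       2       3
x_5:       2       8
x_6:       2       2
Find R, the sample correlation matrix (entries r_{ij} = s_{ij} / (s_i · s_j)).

Step 1 — column means:
  mean(X_1) = (1 + 4 + 3 + 2 + 2 + 2) / 6 = 14/6 = 2.3333
  mean(X_2) = (3 + 3 + 4 + 3 + 8 + 2) / 6 = 23/6 = 3.8333

Step 2 — sample variances and covariances s[i,j] = (1/(n-1)) · Σ_k (x_{k,i} - mean_i) · (x_{k,j} - mean_j), with n-1 = 5:
  s[X_1,X_1] = ((-1.3333)·(-1.3333) + (1.6667)·(1.6667) + (0.6667)·(0.6667) + (-0.3333)·(-0.3333) + (-0.3333)·(-0.3333) + (-0.3333)·(-0.3333)) / 5 = 5.3333/5 = 1.0667
  s[X_1,X_2] = ((-1.3333)·(-0.8333) + (1.6667)·(-0.8333) + (0.6667)·(0.1667) + (-0.3333)·(-0.8333) + (-0.3333)·(4.1667) + (-0.3333)·(-1.8333)) / 5 = -0.6667/5 = -0.1333
  s[X_2,X_2] = ((-0.8333)·(-0.8333) + (-0.8333)·(-0.8333) + (0.1667)·(0.1667) + (-0.8333)·(-0.8333) + (4.1667)·(4.1667) + (-1.8333)·(-1.8333)) / 5 = 22.8333/5 = 4.5667
  Sample standard deviations s_i = √(s[i,i]):
  s(X_1) = √(1.0667) = 1.0328
  s(X_2) = √(4.5667) = 2.137

Step 3 — r_{ij} = s_{ij} / (s_i · s_j):
  r[X_1,X_1] = 1 (diagonal).
  r[X_1,X_2] = -0.1333 / (1.0328 · 2.137) = -0.1333 / 2.2071 = -0.0604
  r[X_2,X_2] = 1 (diagonal).

R is symmetric with unit diagonal. Assembling:

R = [[1, -0.0604],
 [-0.0604, 1]]


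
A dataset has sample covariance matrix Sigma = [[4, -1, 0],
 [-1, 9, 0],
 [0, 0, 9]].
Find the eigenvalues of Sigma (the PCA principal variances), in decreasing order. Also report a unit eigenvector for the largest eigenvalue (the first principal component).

Step 1 — characteristic polynomial p(λ) = det(λI - Sigma) = λ³ - tr·λ² + c_1·λ - det, where tr = trace, c_1 = sum of the principal 2×2 minors, det = det(Sigma):
  tr = 4 + 9 + 9 = 22,
  c_1 = (4·9 - (-1)²) + (4·9 - (0)²) + (9·9 - (0)²) = 35 + 36 + 81 = 152,
  det = 4·(9·9 - (0)²) - (-1)·((-1)·9 - (0)·(0)) + (0)·((-1)·(0) - 9·(0)) = 4·(81) - (-1)·(-9) + (0)·(0) = 315.
  So p(λ) = λ³ - 22λ² + 152λ - 315.
Step 2 — look for an integer root (rational root theorem: any rational root is an integer divisor of 315). Testing λ = 9:
  p(9) = 729 - 1782 + 1368 - 315 = 0  ✓
  Dividing out (λ - 9): p(λ) = (λ - 9)(λ² - 13λ + 35).
Step 3 — remaining eigenvalues from the quadratic λ² - 13λ + 35 = 0:
  Δ = 13² - 4·35 = 169 - 140 = 29,  λ = (13 ± √29)/2 = (13 ± 5.3852)/2 ≈ 9.1926 or 3.8074.
  Sorted: λ_1 = 9.1926,  λ_2 = 9,  λ_3 = 3.8074  (check: sum = 22 = tr ✓).

Step 4 — unit eigenvector for λ_1 ≈ 9.1926: v spans the null space of (Sigma - λ_1 I), whose rows are
  r_1 = (-5.1926, -1, 0),  r_2 = (-1, -0.1926, 0),  r_3 = (0, 0, -0.1926).
  v is orthogonal to every row, so take v ∝ r_1 × r_3 = ((-1)·(-0.1926) - (0)·(0), (0)·(0) - (-5.1926)·(-0.1926), (-5.1926)·(0) - (-1)·(0)) ≈ (0.1926, -1, 0).
  Let u = (0.1926, -1, 0).
  ||u|| = √((0.1926)² + (-1)² + (0)²) = √(1.0371) ≈ 1.0184,  v_1 = u/||u|| ≈ (0.1891, -0.982, 0) (||v_1|| = 1).

λ_1 = 9.1926,  λ_2 = 9,  λ_3 = 3.8074;  v_1 ≈ (0.1891, -0.982, 0)


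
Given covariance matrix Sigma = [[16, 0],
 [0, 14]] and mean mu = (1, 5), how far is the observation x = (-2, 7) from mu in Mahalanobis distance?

Step 1 — centre the observation: (x - mu) = (-3, 2).

Step 2 — invert Sigma. det(Sigma) = 16·14 - (0)² = 224.
  Sigma^{-1} = (1/det) · [[d, -b], [-b, a]] = [[0.0625, 0],
 [0, 0.0714]].

Step 3 — form the quadratic (x - mu)^T · Sigma^{-1} · (x - mu):
  Sigma^{-1} · (x - mu) = (-0.1875, 0.1429).
  (x - mu)^T · [Sigma^{-1} · (x - mu)] = (-3)·(-0.1875) + (2)·(0.1429) = 0.8482.

Step 4 — take square root: d = √(0.8482) ≈ 0.921.

d(x, mu) = √(0.8482) ≈ 0.921


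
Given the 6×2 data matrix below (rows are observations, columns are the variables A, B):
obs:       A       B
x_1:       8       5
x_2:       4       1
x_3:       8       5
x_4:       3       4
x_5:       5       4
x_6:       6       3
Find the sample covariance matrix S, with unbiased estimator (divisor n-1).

Step 1 — column means:
  mean(A) = (8 + 4 + 8 + 3 + 5 + 6) / 6 = 34/6 = 5.6667
  mean(B) = (5 + 1 + 5 + 4 + 4 + 3) / 6 = 22/6 = 3.6667

Step 2 — sample covariance S[i,j] = (1/(n-1)) · Σ_k (x_{k,i} - mean_i) · (x_{k,j} - mean_j), with n-1 = 5.
  S[A,A] = ((2.3333)·(2.3333) + (-1.6667)·(-1.6667) + (2.3333)·(2.3333) + (-2.6667)·(-2.6667) + (-0.6667)·(-0.6667) + (0.3333)·(0.3333)) / 5 = 21.3333/5 = 4.2667
  S[A,B] = ((2.3333)·(1.3333) + (-1.6667)·(-2.6667) + (2.3333)·(1.3333) + (-2.6667)·(0.3333) + (-0.6667)·(0.3333) + (0.3333)·(-0.6667)) / 5 = 9.3333/5 = 1.8667
  S[B,B] = ((1.3333)·(1.3333) + (-2.6667)·(-2.6667) + (1.3333)·(1.3333) + (0.3333)·(0.3333) + (0.3333)·(0.3333) + (-0.6667)·(-0.6667)) / 5 = 11.3333/5 = 2.2667

S is symmetric (S[j,i] = S[i,j]). Assembling:

S = [[4.2667, 1.8667],
 [1.8667, 2.2667]]


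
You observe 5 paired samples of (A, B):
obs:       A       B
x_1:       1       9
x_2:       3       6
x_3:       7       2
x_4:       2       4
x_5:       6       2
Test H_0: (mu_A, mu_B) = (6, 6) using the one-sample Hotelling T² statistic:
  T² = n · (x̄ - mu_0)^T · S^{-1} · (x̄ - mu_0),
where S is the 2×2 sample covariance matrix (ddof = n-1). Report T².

Step 1 — sample mean vector:
  mean(A) = (1 + 3 + 7 + 2 + 6) / 5 = 19/5 = 3.8
  mean(B) = (9 + 6 + 2 + 4 + 2) / 5 = 23/5 = 4.6
  x̄ = (3.8, 4.6),  deviation x̄ - mu_0 = (3.8, 4.6) - (6, 6) = (-2.2, -1.4).

Step 2 — sample covariance matrix, S[i,j] = (1/(n-1)) · Σ_k (x_{k,i} - mean_i) · (x_{k,j} - mean_j), divisor n-1 = 4:
  S[A,A] = ((-2.8)·(-2.8) + (-0.8)·(-0.8) + (3.2)·(3.2) + (-1.8)·(-1.8) + (2.2)·(2.2)) / 4 = 26.8/4 = 6.7
  S[A,B] = ((-2.8)·(4.4) + (-0.8)·(1.4) + (3.2)·(-2.6) + (-1.8)·(-0.6) + (2.2)·(-2.6)) / 4 = -26.4/4 = -6.6
  S[B,B] = ((4.4)·(4.4) + (1.4)·(1.4) + (-2.6)·(-2.6) + (-0.6)·(-0.6) + (-2.6)·(-2.6)) / 4 = 35.2/4 = 8.8
  S = [[6.7, -6.6],
 [-6.6, 8.8]].

Step 3 — invert S. det(S) = 6.7·8.8 - (-6.6)² = 15.4.
  S^{-1} = (1/det) · [[d, -b], [-b, a]] = [[0.5714, 0.4286],
 [0.4286, 0.4351]].

Step 4 — quadratic form (x̄ - mu_0)^T · S^{-1} · (x̄ - mu_0):
  S^{-1} · (x̄ - mu_0) = (-1.8571, -1.5519),
  (x̄ - mu_0)^T · [...] = (-2.2)·(-1.8571) + (-1.4)·(-1.5519) = 6.2584.

Step 5 — scale by n: T² = 5 · 6.2584 = 31.2922.

T² ≈ 31.2922


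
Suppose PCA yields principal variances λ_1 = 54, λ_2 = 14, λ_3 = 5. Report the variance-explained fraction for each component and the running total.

Step 1 — total variance = trace(Sigma) = Σ λ_i = 54 + 14 + 5 = 73.

Step 2 — fraction explained by component i = λ_i / Σ λ:
  PC1: 54/73 = 0.7397
  PC2: 14/73 = 0.1918
  PC3: 5/73 = 0.0685

Step 3 — cumulative fraction after k components = (λ_1 + ... + λ_k) / Σ λ:
  k = 1: 54/73 = 0.7397
  k = 2: (54 + 14)/73 = 68/73 = 0.9315
  k = 3: (54 + 14 + 5)/73 = 73/73 = 1

Summary (fraction, with percent):

explained: PC1 0.7397 (73.97%), PC2 0.1918 (19.18%), PC3 0.0685 (6.85%);  cumulative: 0.7397, 0.9315, 1


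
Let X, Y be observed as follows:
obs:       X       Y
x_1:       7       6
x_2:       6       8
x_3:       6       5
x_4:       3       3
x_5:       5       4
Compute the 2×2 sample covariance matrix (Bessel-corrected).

Step 1 — column means:
  mean(X) = (7 + 6 + 6 + 3 + 5) / 5 = 27/5 = 5.4
  mean(Y) = (6 + 8 + 5 + 3 + 4) / 5 = 26/5 = 5.2

Step 2 — sample covariance S[i,j] = (1/(n-1)) · Σ_k (x_{k,i} - mean_i) · (x_{k,j} - mean_j), with n-1 = 4.
  S[X,X] = ((1.6)·(1.6) + (0.6)·(0.6) + (0.6)·(0.6) + (-2.4)·(-2.4) + (-0.4)·(-0.4)) / 4 = 9.2/4 = 2.3
  S[X,Y] = ((1.6)·(0.8) + (0.6)·(2.8) + (0.6)·(-0.2) + (-2.4)·(-2.2) + (-0.4)·(-1.2)) / 4 = 8.6/4 = 2.15
  S[Y,Y] = ((0.8)·(0.8) + (2.8)·(2.8) + (-0.2)·(-0.2) + (-2.2)·(-2.2) + (-1.2)·(-1.2)) / 4 = 14.8/4 = 3.7

S is symmetric (S[j,i] = S[i,j]). Assembling:

S = [[2.3, 2.15],
 [2.15, 3.7]]


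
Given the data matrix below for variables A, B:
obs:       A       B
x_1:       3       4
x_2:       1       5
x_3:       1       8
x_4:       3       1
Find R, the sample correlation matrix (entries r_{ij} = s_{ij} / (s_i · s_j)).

Step 1 — column means:
  mean(A) = (3 + 1 + 1 + 3) / 4 = 8/4 = 2
  mean(B) = (4 + 5 + 8 + 1) / 4 = 18/4 = 4.5

Step 2 — sample variances and covariances s[i,j] = (1/(n-1)) · Σ_k (x_{k,i} - mean_i) · (x_{k,j} - mean_j), with n-1 = 3:
  s[A,A] = ((1)·(1) + (-1)·(-1) + (-1)·(-1) + (1)·(1)) / 3 = 4/3 = 1.3333
  s[A,B] = ((1)·(-0.5) + (-1)·(0.5) + (-1)·(3.5) + (1)·(-3.5)) / 3 = -8/3 = -2.6667
  s[B,B] = ((-0.5)·(-0.5) + (0.5)·(0.5) + (3.5)·(3.5) + (-3.5)·(-3.5)) / 3 = 25/3 = 8.3333
  Sample standard deviations s_i = √(s[i,i]):
  s(A) = √(1.3333) = 1.1547
  s(B) = √(8.3333) = 2.8868

Step 3 — r_{ij} = s_{ij} / (s_i · s_j):
  r[A,A] = 1 (diagonal).
  r[A,B] = -2.6667 / (1.1547 · 2.8868) = -2.6667 / 3.3333 = -0.8
  r[B,B] = 1 (diagonal).

R is symmetric with unit diagonal. Assembling:

R = [[1, -0.8],
 [-0.8, 1]]


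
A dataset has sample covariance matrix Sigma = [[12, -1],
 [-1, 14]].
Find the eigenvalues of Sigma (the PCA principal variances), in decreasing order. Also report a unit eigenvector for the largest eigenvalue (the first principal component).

Step 1 — characteristic polynomial of 2×2 Sigma:
  det(Sigma - λI) = λ² - trace · λ + det = 0.
  trace = 12 + 14 = 26, det = 12·14 - (-1)² = 167.
Step 2 — discriminant:
  Δ = trace² - 4·det = 676 - 668 = 8.
Step 3 — eigenvalues:
  λ = (trace ± √Δ)/2 = (26 ± 2.8284)/2,
  λ_1 = 14.4142,  λ_2 = 11.5858.

Step 4 — unit eigenvector for λ_1: solve (Sigma - λ_1 I)v = 0. First row:
  (12 - 14.4142)·v_x + (-1)·v_y = 0, i.e. (-2.4142)·v_x + (-1)·v_y = 0,
  so v ∝ (b, λ_1 - a) = (-1, 2.4142); multiply by -1 so the first entry is positive: u = (1, -2.4142).
  ||u|| = √((1)² + (-2.4142)²) = √(6.8284) ≈ 2.6131,
  v_1 = u/||u|| ≈ (0.3827, -0.9239) (||v_1|| = 1).

λ_1 = 14.4142,  λ_2 = 11.5858;  v_1 ≈ (0.3827, -0.9239)


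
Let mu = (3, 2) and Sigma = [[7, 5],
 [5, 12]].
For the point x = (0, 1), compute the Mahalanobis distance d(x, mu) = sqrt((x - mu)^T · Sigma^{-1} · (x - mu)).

Step 1 — centre the observation: (x - mu) = (-3, -1).

Step 2 — invert Sigma. det(Sigma) = 7·12 - (5)² = 59.
  Sigma^{-1} = (1/det) · [[d, -b], [-b, a]] = [[0.2034, -0.0847],
 [-0.0847, 0.1186]].

Step 3 — form the quadratic (x - mu)^T · Sigma^{-1} · (x - mu):
  Sigma^{-1} · (x - mu) = (-0.5254, 0.1356).
  (x - mu)^T · [Sigma^{-1} · (x - mu)] = (-3)·(-0.5254) + (-1)·(0.1356) = 1.4407.

Step 4 — take square root: d = √(1.4407) ≈ 1.2003.

d(x, mu) = √(1.4407) ≈ 1.2003


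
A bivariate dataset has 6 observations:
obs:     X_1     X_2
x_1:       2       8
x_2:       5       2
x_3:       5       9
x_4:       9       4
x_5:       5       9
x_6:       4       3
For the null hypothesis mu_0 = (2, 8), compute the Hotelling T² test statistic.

Step 1 — sample mean vector:
  mean(X_1) = (2 + 5 + 5 + 9 + 5 + 4) / 6 = 30/6 = 5
  mean(X_2) = (8 + 2 + 9 + 4 + 9 + 3) / 6 = 35/6 = 5.8333
  x̄ = (5, 5.8333),  deviation x̄ - mu_0 = (5, 5.8333) - (2, 8) = (3, -2.1667).

Step 2 — sample covariance matrix, S[i,j] = (1/(n-1)) · Σ_k (x_{k,i} - mean_i) · (x_{k,j} - mean_j), divisor n-1 = 5:
  S[X_1,X_1] = ((-3)·(-3) + (0)·(0) + (0)·(0) + (4)·(4) + (0)·(0) + (-1)·(-1)) / 5 = 26/5 = 5.2
  S[X_1,X_2] = ((-3)·(2.1667) + (0)·(-3.8333) + (0)·(3.1667) + (4)·(-1.8333) + (0)·(3.1667) + (-1)·(-2.8333)) / 5 = -11/5 = -2.2
  S[X_2,X_2] = ((2.1667)·(2.1667) + (-3.8333)·(-3.8333) + (3.1667)·(3.1667) + (-1.8333)·(-1.8333) + (3.1667)·(3.1667) + (-2.8333)·(-2.8333)) / 5 = 50.8333/5 = 10.1667
  S = [[5.2, -2.2],
 [-2.2, 10.1667]].

Step 3 — invert S. det(S) = 5.2·10.1667 - (-2.2)² = 48.0267.
  S^{-1} = (1/det) · [[d, -b], [-b, a]] = [[0.2117, 0.0458],
 [0.0458, 0.1083]].

Step 4 — quadratic form (x̄ - mu_0)^T · S^{-1} · (x̄ - mu_0):
  S^{-1} · (x̄ - mu_0) = (0.5358, -0.0972),
  (x̄ - mu_0)^T · [...] = (3)·(0.5358) + (-2.1667)·(-0.0972) = 1.818.

Step 5 — scale by n: T² = 6 · 1.818 = 10.9078.

T² ≈ 10.9078


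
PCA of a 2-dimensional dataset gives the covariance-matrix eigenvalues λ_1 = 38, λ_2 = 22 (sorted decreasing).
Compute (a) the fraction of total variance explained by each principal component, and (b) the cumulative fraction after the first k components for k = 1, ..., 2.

Step 1 — total variance = trace(Sigma) = Σ λ_i = 38 + 22 = 60.

Step 2 — fraction explained by component i = λ_i / Σ λ:
  PC1: 38/60 = 0.6333
  PC2: 22/60 = 0.3667

Step 3 — cumulative fraction after k components = (λ_1 + ... + λ_k) / Σ λ:
  k = 1: 38/60 = 0.6333
  k = 2: (38 + 22)/60 = 60/60 = 1

Summary (fraction, with percent):

explained: PC1 0.6333 (63.33%), PC2 0.3667 (36.67%);  cumulative: 0.6333, 1


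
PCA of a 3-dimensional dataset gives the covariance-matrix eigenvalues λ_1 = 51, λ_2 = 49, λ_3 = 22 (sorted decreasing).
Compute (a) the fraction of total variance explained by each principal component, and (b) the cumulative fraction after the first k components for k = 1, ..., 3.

Step 1 — total variance = trace(Sigma) = Σ λ_i = 51 + 49 + 22 = 122.

Step 2 — fraction explained by component i = λ_i / Σ λ:
  PC1: 51/122 = 0.418
  PC2: 49/122 = 0.4016
  PC3: 22/122 = 0.1803

Step 3 — cumulative fraction after k components = (λ_1 + ... + λ_k) / Σ λ:
  k = 1: 51/122 = 0.418
  k = 2: (51 + 49)/122 = 100/122 = 0.8197
  k = 3: (51 + 49 + 22)/122 = 122/122 = 1

Summary (fraction, with percent):

explained: PC1 0.418 (41.8%), PC2 0.4016 (40.16%), PC3 0.1803 (18.03%);  cumulative: 0.418, 0.8197, 1


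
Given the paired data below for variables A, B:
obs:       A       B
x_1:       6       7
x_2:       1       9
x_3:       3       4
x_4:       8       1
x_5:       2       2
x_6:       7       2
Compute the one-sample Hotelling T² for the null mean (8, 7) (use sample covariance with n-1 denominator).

Step 1 — sample mean vector:
  mean(A) = (6 + 1 + 3 + 8 + 2 + 7) / 6 = 27/6 = 4.5
  mean(B) = (7 + 9 + 4 + 1 + 2 + 2) / 6 = 25/6 = 4.1667
  x̄ = (4.5, 4.1667),  deviation x̄ - mu_0 = (4.5, 4.1667) - (8, 7) = (-3.5, -2.8333).

Step 2 — sample covariance matrix, S[i,j] = (1/(n-1)) · Σ_k (x_{k,i} - mean_i) · (x_{k,j} - mean_j), divisor n-1 = 5:
  S[A,A] = ((1.5)·(1.5) + (-3.5)·(-3.5) + (-1.5)·(-1.5) + (3.5)·(3.5) + (-2.5)·(-2.5) + (2.5)·(2.5)) / 5 = 41.5/5 = 8.3
  S[A,B] = ((1.5)·(2.8333) + (-3.5)·(4.8333) + (-1.5)·(-0.1667) + (3.5)·(-3.1667) + (-2.5)·(-2.1667) + (2.5)·(-2.1667)) / 5 = -23.5/5 = -4.7
  S[B,B] = ((2.8333)·(2.8333) + (4.8333)·(4.8333) + (-0.1667)·(-0.1667) + (-3.1667)·(-3.1667) + (-2.1667)·(-2.1667) + (-2.1667)·(-2.1667)) / 5 = 50.8333/5 = 10.1667
  S = [[8.3, -4.7],
 [-4.7, 10.1667]].

Step 3 — invert S. det(S) = 8.3·10.1667 - (-4.7)² = 62.2933.
  S^{-1} = (1/det) · [[d, -b], [-b, a]] = [[0.1632, 0.0754],
 [0.0754, 0.1332]].

Step 4 — quadratic form (x̄ - mu_0)^T · S^{-1} · (x̄ - mu_0):
  S^{-1} · (x̄ - mu_0) = (-0.785, -0.6416),
  (x̄ - mu_0)^T · [...] = (-3.5)·(-0.785) + (-2.8333)·(-0.6416) = 4.5653.

Step 5 — scale by n: T² = 6 · 4.5653 = 27.3919.

T² ≈ 27.3919


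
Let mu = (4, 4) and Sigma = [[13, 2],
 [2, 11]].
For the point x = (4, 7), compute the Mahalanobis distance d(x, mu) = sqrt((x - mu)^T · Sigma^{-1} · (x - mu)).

Step 1 — centre the observation: (x - mu) = (0, 3).

Step 2 — invert Sigma. det(Sigma) = 13·11 - (2)² = 139.
  Sigma^{-1} = (1/det) · [[d, -b], [-b, a]] = [[0.0791, -0.0144],
 [-0.0144, 0.0935]].

Step 3 — form the quadratic (x - mu)^T · Sigma^{-1} · (x - mu):
  Sigma^{-1} · (x - mu) = (-0.0432, 0.2806).
  (x - mu)^T · [Sigma^{-1} · (x - mu)] = (0)·(-0.0432) + (3)·(0.2806) = 0.8417.

Step 4 — take square root: d = √(0.8417) ≈ 0.9175.

d(x, mu) = √(0.8417) ≈ 0.9175


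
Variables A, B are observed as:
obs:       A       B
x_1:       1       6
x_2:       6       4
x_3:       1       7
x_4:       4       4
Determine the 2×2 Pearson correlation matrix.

Step 1 — column means:
  mean(A) = (1 + 6 + 1 + 4) / 4 = 12/4 = 3
  mean(B) = (6 + 4 + 7 + 4) / 4 = 21/4 = 5.25

Step 2 — sample variances and covariances s[i,j] = (1/(n-1)) · Σ_k (x_{k,i} - mean_i) · (x_{k,j} - mean_j), with n-1 = 3:
  s[A,A] = ((-2)·(-2) + (3)·(3) + (-2)·(-2) + (1)·(1)) / 3 = 18/3 = 6
  s[A,B] = ((-2)·(0.75) + (3)·(-1.25) + (-2)·(1.75) + (1)·(-1.25)) / 3 = -10/3 = -3.3333
  s[B,B] = ((0.75)·(0.75) + (-1.25)·(-1.25) + (1.75)·(1.75) + (-1.25)·(-1.25)) / 3 = 6.75/3 = 2.25
  Sample standard deviations s_i = √(s[i,i]):
  s(A) = √(6) = 2.4495
  s(B) = √(2.25) = 1.5

Step 3 — r_{ij} = s_{ij} / (s_i · s_j):
  r[A,A] = 1 (diagonal).
  r[A,B] = -3.3333 / (2.4495 · 1.5) = -3.3333 / 3.6742 = -0.9072
  r[B,B] = 1 (diagonal).

R is symmetric with unit diagonal. Assembling:

R = [[1, -0.9072],
 [-0.9072, 1]]


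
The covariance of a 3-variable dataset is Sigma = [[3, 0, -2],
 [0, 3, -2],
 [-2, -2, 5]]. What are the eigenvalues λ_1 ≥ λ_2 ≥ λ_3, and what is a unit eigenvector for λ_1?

Step 1 — characteristic polynomial p(λ) = det(λI - Sigma) = λ³ - tr·λ² + c_1·λ - det, where tr = trace, c_1 = sum of the principal 2×2 minors, det = det(Sigma):
  tr = 3 + 3 + 5 = 11,
  c_1 = (3·3 - (0)²) + (3·5 - (-2)²) + (3·5 - (-2)²) = 9 + 11 + 11 = 31,
  det = 3·(3·5 - (-2)²) - (0)·((0)·5 - (-2)·(-2)) + (-2)·((0)·(-2) - 3·(-2)) = 3·(11) - (0)·(-4) + (-2)·(6) = 21.
  So p(λ) = λ³ - 11λ² + 31λ - 21.
Step 2 — look for an integer root (rational root theorem: any rational root is an integer divisor of 21). Testing λ = 1:
  p(1) = 1 - 11 + 31 - 21 = 0  ✓
  Dividing out (λ - 1): p(λ) = (λ - 1)(λ² - 10λ + 21).
Step 3 — remaining eigenvalues from the quadratic λ² - 10λ + 21 = 0:
  Δ = 10² - 4·21 = 100 - 84 = 16,  λ = (10 ± √16)/2 = (10 ± 4)/2 = 7 or 3.
  Sorted: λ_1 = 7,  λ_2 = 3,  λ_3 = 1  (check: sum = 11 = tr ✓).

Step 4 — unit eigenvector for λ_1 = 7: v spans the null space of (Sigma - λ_1 I), whose rows are
  r_1 = (-4, 0, -2),  r_2 = (0, -4, -2),  r_3 = (-2, -2, -2).
  v is orthogonal to every row, so take v ∝ r_1 × r_2 = ((0)·(-2) - (-2)·(-4), (-2)·(0) - (-4)·(-2), (-4)·(-4) - (0)·(0)) = (-8, -8, 16).
  Rescale (divide by 8; multiply by -1 so the first nonzero entry is positive): u = (1, 1, -2).
  ||u|| = √((1)² + (1)² + (-2)²) = √(6) ≈ 2.4495,  v_1 = u/||u|| ≈ (0.4082, 0.4082, -0.8165) (||v_1|| = 1).

λ_1 = 7,  λ_2 = 3,  λ_3 = 1;  v_1 ≈ (0.4082, 0.4082, -0.8165)


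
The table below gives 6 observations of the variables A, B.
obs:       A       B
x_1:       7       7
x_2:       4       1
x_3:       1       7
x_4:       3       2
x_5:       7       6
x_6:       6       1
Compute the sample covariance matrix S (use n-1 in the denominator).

Step 1 — column means:
  mean(A) = (7 + 4 + 1 + 3 + 7 + 6) / 6 = 28/6 = 4.6667
  mean(B) = (7 + 1 + 7 + 2 + 6 + 1) / 6 = 24/6 = 4

Step 2 — sample covariance S[i,j] = (1/(n-1)) · Σ_k (x_{k,i} - mean_i) · (x_{k,j} - mean_j), with n-1 = 5.
  S[A,A] = ((2.3333)·(2.3333) + (-0.6667)·(-0.6667) + (-3.6667)·(-3.6667) + (-1.6667)·(-1.6667) + (2.3333)·(2.3333) + (1.3333)·(1.3333)) / 5 = 29.3333/5 = 5.8667
  S[A,B] = ((2.3333)·(3) + (-0.6667)·(-3) + (-3.6667)·(3) + (-1.6667)·(-2) + (2.3333)·(2) + (1.3333)·(-3)) / 5 = 2/5 = 0.4
  S[B,B] = ((3)·(3) + (-3)·(-3) + (3)·(3) + (-2)·(-2) + (2)·(2) + (-3)·(-3)) / 5 = 44/5 = 8.8

S is symmetric (S[j,i] = S[i,j]). Assembling:

S = [[5.8667, 0.4],
 [0.4, 8.8]]


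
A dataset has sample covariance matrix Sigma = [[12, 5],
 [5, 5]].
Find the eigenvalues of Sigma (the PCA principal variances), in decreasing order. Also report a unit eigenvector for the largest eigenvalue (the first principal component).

Step 1 — characteristic polynomial of 2×2 Sigma:
  det(Sigma - λI) = λ² - trace · λ + det = 0.
  trace = 12 + 5 = 17, det = 12·5 - (5)² = 35.
Step 2 — discriminant:
  Δ = trace² - 4·det = 289 - 140 = 149.
Step 3 — eigenvalues:
  λ = (trace ± √Δ)/2 = (17 ± 12.2066)/2,
  λ_1 = 14.6033,  λ_2 = 2.3967.

Step 4 — unit eigenvector for λ_1: solve (Sigma - λ_1 I)v = 0. First row:
  (12 - 14.6033)·v_x + (5)·v_y = 0, i.e. (-2.6033)·v_x + (5)·v_y = 0,
  so v ∝ (b, λ_1 - a) = (5, 2.6033) = u.
  ||u|| = √((5)² + (2.6033)²) = √(31.7771) ≈ 5.6371,
  v_1 = u/||u|| ≈ (0.887, 0.4618) (||v_1|| = 1).

λ_1 = 14.6033,  λ_2 = 2.3967;  v_1 ≈ (0.887, 0.4618)


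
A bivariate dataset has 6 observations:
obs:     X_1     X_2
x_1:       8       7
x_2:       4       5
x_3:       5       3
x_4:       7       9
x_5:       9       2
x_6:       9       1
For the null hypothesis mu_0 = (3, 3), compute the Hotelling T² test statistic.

Step 1 — sample mean vector:
  mean(X_1) = (8 + 4 + 5 + 7 + 9 + 9) / 6 = 42/6 = 7
  mean(X_2) = (7 + 5 + 3 + 9 + 2 + 1) / 6 = 27/6 = 4.5
  x̄ = (7, 4.5),  deviation x̄ - mu_0 = (7, 4.5) - (3, 3) = (4, 1.5).

Step 2 — sample covariance matrix, S[i,j] = (1/(n-1)) · Σ_k (x_{k,i} - mean_i) · (x_{k,j} - mean_j), divisor n-1 = 5:
  S[X_1,X_1] = ((1)·(1) + (-3)·(-3) + (-2)·(-2) + (0)·(0) + (2)·(2) + (2)·(2)) / 5 = 22/5 = 4.4
  S[X_1,X_2] = ((1)·(2.5) + (-3)·(0.5) + (-2)·(-1.5) + (0)·(4.5) + (2)·(-2.5) + (2)·(-3.5)) / 5 = -8/5 = -1.6
  S[X_2,X_2] = ((2.5)·(2.5) + (0.5)·(0.5) + (-1.5)·(-1.5) + (4.5)·(4.5) + (-2.5)·(-2.5) + (-3.5)·(-3.5)) / 5 = 47.5/5 = 9.5
  S = [[4.4, -1.6],
 [-1.6, 9.5]].

Step 3 — invert S. det(S) = 4.4·9.5 - (-1.6)² = 39.24.
  S^{-1} = (1/det) · [[d, -b], [-b, a]] = [[0.2421, 0.0408],
 [0.0408, 0.1121]].

Step 4 — quadratic form (x̄ - mu_0)^T · S^{-1} · (x̄ - mu_0):
  S^{-1} · (x̄ - mu_0) = (1.0296, 0.3313),
  (x̄ - mu_0)^T · [...] = (4)·(1.0296) + (1.5)·(0.3313) = 4.6152.

Step 5 — scale by n: T² = 6 · 4.6152 = 27.6911.

T² ≈ 27.6911


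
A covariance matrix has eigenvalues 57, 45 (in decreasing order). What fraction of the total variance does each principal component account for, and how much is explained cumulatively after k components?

Step 1 — total variance = trace(Sigma) = Σ λ_i = 57 + 45 = 102.

Step 2 — fraction explained by component i = λ_i / Σ λ:
  PC1: 57/102 = 0.5588
  PC2: 45/102 = 0.4412

Step 3 — cumulative fraction after k components = (λ_1 + ... + λ_k) / Σ λ:
  k = 1: 57/102 = 0.5588
  k = 2: (57 + 45)/102 = 102/102 = 1

Summary (fraction, with percent):

explained: PC1 0.5588 (55.88%), PC2 0.4412 (44.12%);  cumulative: 0.5588, 1
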